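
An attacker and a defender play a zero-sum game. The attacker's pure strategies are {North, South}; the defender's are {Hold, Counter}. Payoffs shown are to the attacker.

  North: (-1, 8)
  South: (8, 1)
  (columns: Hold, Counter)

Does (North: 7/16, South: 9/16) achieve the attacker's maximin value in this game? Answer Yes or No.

Yes

Against Hold this mix gives (7/16)·(-1) + (9/16)·8 = 65/16.
Against Counter this mix gives (7/16)·8 + (9/16)·1 = 65/16.
All of the defender's active replies (Hold, Counter) yield 65/16, and no column does worse for the attacker. The mix makes the defender indifferent and guarantees 65/16, so it is optimal.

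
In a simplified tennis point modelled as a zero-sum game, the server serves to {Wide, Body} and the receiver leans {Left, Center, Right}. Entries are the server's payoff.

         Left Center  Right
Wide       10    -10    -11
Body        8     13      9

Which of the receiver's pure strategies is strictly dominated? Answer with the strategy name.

Right holds the server's payoff strictly below Center in every row: -11 < -10, 9 < 13.
So Center is strictly dominated for the receiver.

Center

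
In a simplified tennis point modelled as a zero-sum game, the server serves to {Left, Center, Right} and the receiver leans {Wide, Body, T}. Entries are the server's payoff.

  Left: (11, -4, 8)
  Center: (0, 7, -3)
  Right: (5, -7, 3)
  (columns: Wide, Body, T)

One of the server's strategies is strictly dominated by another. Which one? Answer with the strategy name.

Right

Left gives a strictly higher payoff than Right against every column: 11 > 5, -4 > -7, 8 > 3.
So Right is strictly dominated and the server never plays it.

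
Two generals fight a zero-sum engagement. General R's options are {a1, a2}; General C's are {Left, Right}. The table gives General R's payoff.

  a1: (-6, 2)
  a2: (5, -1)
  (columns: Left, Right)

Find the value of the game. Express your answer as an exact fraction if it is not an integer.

Row minima: a1 → -6, a2 → -1; maximin = -1.
Column maxima: Left → 5, Right → 2; minimax = 2.
-1 ≠ 2, so there is no saddle point; optimal play is mixed.
Let General R play a1 with probability p. Expected payoff against Left: (-6)p + 5(1−p) = −11p + 5; against Right: 2p + (-1)(1−p) = 3p − 1.
Setting these equal: −11p + 5 = 3p − 1 ⇒ −14p = -6 ⇒ p = 3/7, and the value is (-11)·(3/7) + 5 = 2/7.
For General C: with q = P(Left), equating a1's and a2's payoffs gives −8q + 2 = 6q − 1 ⇒ q = 3/14.

2/7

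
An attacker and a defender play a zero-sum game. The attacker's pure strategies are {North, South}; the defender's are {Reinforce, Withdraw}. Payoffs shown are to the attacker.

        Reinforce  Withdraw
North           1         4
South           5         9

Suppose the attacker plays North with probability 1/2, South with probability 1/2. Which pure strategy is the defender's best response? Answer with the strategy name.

If the defender plays Reinforce, the attacker's expected payoff is (1/2)·1 + (1/2)·5 = 3.
If the defender plays Withdraw, the attacker's expected payoff is (1/2)·4 + (1/2)·9 = 13/2.
The defender minimizes the attacker's payoff; the smallest is 3, so the best response is Reinforce.

Reinforce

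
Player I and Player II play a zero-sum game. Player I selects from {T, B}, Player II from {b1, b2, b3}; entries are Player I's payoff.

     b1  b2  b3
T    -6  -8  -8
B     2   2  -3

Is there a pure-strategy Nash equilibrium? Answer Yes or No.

Yes

Row minima: T → -8, B → -3; maximin = -3.
Column maxima: b1 → 2, b2 → 2, b3 → -3; minimax = -3.
maximin = minimax = -3, so a saddle point exists.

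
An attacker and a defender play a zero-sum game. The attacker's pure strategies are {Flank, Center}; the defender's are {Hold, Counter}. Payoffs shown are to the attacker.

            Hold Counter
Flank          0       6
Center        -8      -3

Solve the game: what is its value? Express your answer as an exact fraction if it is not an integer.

Row minima: Flank → 0, Center → -8; maximin = 0.
Column maxima: Hold → 0, Counter → 6; minimax = 0.
Since maximin = minimax = 0, there is a saddle point and the value is 0.

0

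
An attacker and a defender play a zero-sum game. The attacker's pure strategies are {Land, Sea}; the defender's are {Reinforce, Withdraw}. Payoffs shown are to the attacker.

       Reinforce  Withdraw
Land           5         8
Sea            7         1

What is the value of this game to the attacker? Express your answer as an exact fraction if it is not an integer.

17/3

Row minima: Land → 5, Sea → 1; maximin = 5.
Column maxima: Reinforce → 7, Withdraw → 8; minimax = 7.
5 ≠ 7, so there is no saddle point; optimal play is mixed.
Let the attacker play Land with probability p. Expected payoff against Reinforce: 5p + 7(1−p) = −2p + 7; against Withdraw: 8p + 1(1−p) = 7p + 1.
Setting these equal: −2p + 7 = 7p + 1 ⇒ −9p = -6 ⇒ p = 2/3, and the value is (-2)·(2/3) + 7 = 17/3.
For the defender: with q = P(Reinforce), equating Land's and Sea's payoffs gives −3q + 8 = 6q + 1 ⇒ q = 7/9.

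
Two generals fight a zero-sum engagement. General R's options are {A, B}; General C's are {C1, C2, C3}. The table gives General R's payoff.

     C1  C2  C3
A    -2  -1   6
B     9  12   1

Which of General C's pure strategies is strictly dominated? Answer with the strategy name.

C1 holds General R's payoff strictly below C2 in every row: -2 < -1, 9 < 12.
So C2 is strictly dominated for General C.

C2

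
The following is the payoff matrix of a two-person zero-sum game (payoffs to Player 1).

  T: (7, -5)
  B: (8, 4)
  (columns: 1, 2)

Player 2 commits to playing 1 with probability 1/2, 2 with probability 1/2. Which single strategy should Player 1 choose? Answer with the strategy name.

B

Expected payoff of T: (1/2)·7 + (1/2)·(-5) = 1.
Expected payoff of B: (1/2)·8 + (1/2)·4 = 6.
The largest is 6, so Player 1's best response is B.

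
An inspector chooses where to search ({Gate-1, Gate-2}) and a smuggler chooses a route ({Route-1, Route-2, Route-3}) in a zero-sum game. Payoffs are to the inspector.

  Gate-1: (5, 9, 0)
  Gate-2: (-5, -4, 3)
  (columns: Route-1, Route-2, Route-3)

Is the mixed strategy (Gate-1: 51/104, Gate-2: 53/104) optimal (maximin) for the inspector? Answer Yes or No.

No

Against Route-1 this mix gives (51/104)·5 + (53/104)·(-5) = -5/52.
Against Route-2 this mix gives (51/104)·9 + (53/104)·(-4) = 19/8.
Against Route-3 this mix gives (51/104)·0 + (53/104)·3 = 159/104.
The smuggler will play Route-1, holding the inspector to -5/52. Shifting weight toward the row that does better against Route-1 would raise this floor (the equalizing mix achieves 15/13 against both Route-1 and Route-3), so the proposed strategy is not optimal.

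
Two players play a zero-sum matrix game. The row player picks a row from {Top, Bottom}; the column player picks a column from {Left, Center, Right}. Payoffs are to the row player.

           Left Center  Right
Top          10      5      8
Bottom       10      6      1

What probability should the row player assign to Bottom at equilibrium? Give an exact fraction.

Row minima: Top → 5, Bottom → 1; maximin = 5.
Column maxima: Left → 10, Center → 6, Right → 8; minimax = 6.
5 ≠ 6, so there is no saddle point; optimal play is mixed.
Left is strictly dominated by Center (it gives the row player strictly more in every row), so the column player never plays it.
On the remaining 2×2 (Top, Bottom vs Center, Right):
Let the row player play Top with probability p. Expected payoff against Center: 5p + 6(1−p) = −p + 6; against Right: 8p + 1(1−p) = 7p + 1.
Setting these equal: −p + 6 = 7p + 1 ⇒ −8p = -5 ⇒ p = 5/8, and the value is (-1)·(5/8) + 6 = 43/8.
For the column player: with q = P(Center), equating Top's and Bottom's payoffs gives −3q + 8 = 5q + 1 ⇒ q = 7/8.

3/8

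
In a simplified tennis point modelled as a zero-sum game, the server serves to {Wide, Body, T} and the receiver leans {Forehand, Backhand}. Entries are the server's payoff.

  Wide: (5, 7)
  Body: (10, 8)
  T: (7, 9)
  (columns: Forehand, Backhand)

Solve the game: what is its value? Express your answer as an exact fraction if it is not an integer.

Row minima: Wide → 5, Body → 8, T → 7; maximin = 8.
Column maxima: Forehand → 10, Backhand → 9; minimax = 9.
8 ≠ 9, so there is no saddle point; optimal play is mixed.
Wide is strictly dominated by Body, so the server never plays it.
On the remaining 2×2 (Body, T vs Forehand, Backhand):
Let the server play Body with probability p. Expected payoff against Forehand: 10p + 7(1−p) = 3p + 7; against Backhand: 8p + 9(1−p) = −p + 9.
Setting these equal: 3p + 7 = −p + 9 ⇒ 4p = 2 ⇒ p = 1/2, and the value is (3)·(1/2) + 7 = 17/2.
For the receiver: with q = P(Forehand), equating Body's and T's payoffs gives 2q + 8 = −2q + 9 ⇒ q = 1/4.

17/2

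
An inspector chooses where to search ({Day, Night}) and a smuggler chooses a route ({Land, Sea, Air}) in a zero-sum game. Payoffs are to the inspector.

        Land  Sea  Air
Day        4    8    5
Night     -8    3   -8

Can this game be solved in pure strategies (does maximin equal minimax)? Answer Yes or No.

Yes

Row minima: Day → 4, Night → -8; maximin = 4.
Column maxima: Land → 4, Sea → 8, Air → 5; minimax = 4.
maximin = minimax = 4, so a saddle point exists.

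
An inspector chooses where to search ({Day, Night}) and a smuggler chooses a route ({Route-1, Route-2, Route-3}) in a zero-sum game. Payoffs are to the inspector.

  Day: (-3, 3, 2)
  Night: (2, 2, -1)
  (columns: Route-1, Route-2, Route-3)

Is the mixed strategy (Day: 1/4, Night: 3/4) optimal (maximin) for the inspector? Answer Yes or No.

No

Against Route-1 this mix gives (1/4)·(-3) + (3/4)·2 = 3/4.
Against Route-2 this mix gives (1/4)·3 + (3/4)·2 = 9/4.
Against Route-3 this mix gives (1/4)·2 + (3/4)·(-1) = -1/4.
The smuggler will play Route-3, holding the inspector to -1/4. Shifting weight toward the row that does better against Route-3 would raise this floor (the equalizing mix achieves 1/8 against both Route-3 and Route-1), so the proposed strategy is not optimal.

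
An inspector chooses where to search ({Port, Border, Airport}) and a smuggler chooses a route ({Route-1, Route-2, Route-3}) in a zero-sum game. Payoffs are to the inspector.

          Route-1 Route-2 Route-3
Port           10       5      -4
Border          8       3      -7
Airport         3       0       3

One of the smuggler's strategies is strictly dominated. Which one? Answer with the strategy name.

Route-2 holds the inspector's payoff strictly below Route-1 in every row: 5 < 10, 3 < 8, 0 < 3.
So Route-1 is strictly dominated for the smuggler.

Route-1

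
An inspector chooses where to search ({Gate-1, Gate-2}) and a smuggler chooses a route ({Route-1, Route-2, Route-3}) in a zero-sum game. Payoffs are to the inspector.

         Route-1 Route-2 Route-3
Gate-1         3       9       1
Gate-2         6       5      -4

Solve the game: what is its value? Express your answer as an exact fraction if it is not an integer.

Row minima: Gate-1 → 1, Gate-2 → -4; maximin = 1.
Column maxima: Route-1 → 6, Route-2 → 9, Route-3 → 1; minimax = 1.
Since maximin = minimax = 1, there is a saddle point and the value is 1.

1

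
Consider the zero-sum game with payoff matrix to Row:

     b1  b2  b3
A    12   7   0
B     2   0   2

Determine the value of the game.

Row minima: A → 0, B → 0; maximin = 0.
Column maxima: b1 → 12, b2 → 7, b3 → 2; minimax = 2.
0 ≠ 2, so there is no saddle point; optimal play is mixed.
b1 is strictly dominated by b2 (it gives Row strictly more in every row), so Column never plays it.
On the remaining 2×2 (A, B vs b2, b3):
Let Row play A with probability p. Expected payoff against b2: 7p + 0(1−p) = 7p; against b3: 0p + 2(1−p) = −2p + 2.
Setting these equal: 7p = −2p + 2 ⇒ 9p = 2 ⇒ p = 2/9, and the value is (7)·(2/9) = 14/9.
For Column: with q = P(b2), equating A's and B's payoffs gives 7q = −2q + 2 ⇒ q = 2/9.

14/9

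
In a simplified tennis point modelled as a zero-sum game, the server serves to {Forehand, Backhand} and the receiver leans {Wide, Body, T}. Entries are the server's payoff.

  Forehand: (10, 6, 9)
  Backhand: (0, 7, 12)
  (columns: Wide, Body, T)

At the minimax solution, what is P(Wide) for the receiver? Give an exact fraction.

Row minima: Forehand → 6, Backhand → 0; maximin = 6.
Column maxima: Wide → 10, Body → 7, T → 12; minimax = 7.
6 ≠ 7, so there is no saddle point; optimal play is mixed.
T is strictly dominated by Body (it gives the server strictly more in every row), so the receiver never plays it.
On the remaining 2×2 (Forehand, Backhand vs Wide, Body):
Let the server play Forehand with probability p. Expected payoff against Wide: 10p + 0(1−p) = 10p; against Body: 6p + 7(1−p) = −p + 7.
Setting these equal: 10p = −p + 7 ⇒ 11p = 7 ⇒ p = 7/11, and the value is (10)·(7/11) = 70/11.
For the receiver: with q = P(Wide), equating Forehand's and Backhand's payoffs gives 4q + 6 = −7q + 7 ⇒ q = 1/11.

1/11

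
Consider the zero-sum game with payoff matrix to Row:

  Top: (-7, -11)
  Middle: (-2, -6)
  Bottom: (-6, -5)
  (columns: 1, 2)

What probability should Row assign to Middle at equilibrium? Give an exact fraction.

Row minima: Top → -11, Middle → -6, Bottom → -6; maximin = -6.
Column maxima: 1 → -2, 2 → -5; minimax = -5.
-6 ≠ -5, so there is no saddle point; optimal play is mixed.
Top is strictly dominated by Middle, so Row never plays it.
On the remaining 2×2 (Middle, Bottom vs 1, 2):
Let Row play Middle with probability p. Expected payoff against 1: (-2)p + (-6)(1−p) = 4p − 6; against 2: (-6)p + (-5)(1−p) = −p − 5.
Setting these equal: 4p − 6 = −p − 5 ⇒ 5p = 1 ⇒ p = 1/5, and the value is (4)·(1/5) − 6 = -26/5.
For Column: with q = P(1), equating Middle's and Bottom's payoffs gives 4q − 6 = −q − 5 ⇒ q = 1/5.

1/5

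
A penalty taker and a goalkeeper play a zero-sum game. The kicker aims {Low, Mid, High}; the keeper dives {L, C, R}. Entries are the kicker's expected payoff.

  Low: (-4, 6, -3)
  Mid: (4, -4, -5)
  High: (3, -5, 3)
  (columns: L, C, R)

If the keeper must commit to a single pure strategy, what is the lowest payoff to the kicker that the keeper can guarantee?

3

Column maxima: L → 4, C → 6, R → 3.
The smallest of these is 3.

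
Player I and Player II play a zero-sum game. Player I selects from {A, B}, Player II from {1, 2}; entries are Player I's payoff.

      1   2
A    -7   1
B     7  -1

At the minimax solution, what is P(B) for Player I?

1/2

Row minima: A → -7, B → -1; maximin = -1.
Column maxima: 1 → 7, 2 → 1; minimax = 1.
-1 ≠ 1, so there is no saddle point; optimal play is mixed.
Let Player I play A with probability p. Expected payoff against 1: (-7)p + 7(1−p) = −14p + 7; against 2: 1p + (-1)(1−p) = 2p − 1.
Setting these equal: −14p + 7 = 2p − 1 ⇒ −16p = -8 ⇒ p = 1/2, and the value is (-14)·(1/2) + 7 = 0.
For Player II: with q = P(1), equating A's and B's payoffs gives −8q + 1 = 8q − 1 ⇒ q = 1/8.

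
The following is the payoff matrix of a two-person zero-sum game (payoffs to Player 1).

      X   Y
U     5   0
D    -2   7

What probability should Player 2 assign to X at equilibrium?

Row minima: U → 0, D → -2; maximin = 0.
Column maxima: X → 5, Y → 7; minimax = 5.
0 ≠ 5, so there is no saddle point; optimal play is mixed.
Let Player 1 play U with probability p. Expected payoff against X: 5p + (-2)(1−p) = 7p − 2; against Y: 0p + 7(1−p) = −7p + 7.
Setting these equal: 7p − 2 = −7p + 7 ⇒ 14p = 9 ⇒ p = 9/14, and the value is (7)·(9/14) − 2 = 5/2.
For Player 2: with q = P(X), equating U's and D's payoffs gives 5q = −9q + 7 ⇒ q = 1/2.

1/2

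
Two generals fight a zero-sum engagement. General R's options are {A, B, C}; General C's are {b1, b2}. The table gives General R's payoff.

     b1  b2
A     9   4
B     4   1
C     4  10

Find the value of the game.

74/11

Row minima: A → 4, B → 1, C → 4; maximin = 4.
Column maxima: b1 → 9, b2 → 10; minimax = 9.
4 ≠ 9, so there is no saddle point; optimal play is mixed.
B is strictly dominated by A, so General R never plays it.
On the remaining 2×2 (A, C vs b1, b2):
Let General R play A with probability p. Expected payoff against b1: 9p + 4(1−p) = 5p + 4; against b2: 4p + 10(1−p) = −6p + 10.
Setting these equal: 5p + 4 = −6p + 10 ⇒ 11p = 6 ⇒ p = 6/11, and the value is (5)·(6/11) + 4 = 74/11.
For General C: with q = P(b1), equating A's and C's payoffs gives 5q + 4 = −6q + 10 ⇒ q = 6/11.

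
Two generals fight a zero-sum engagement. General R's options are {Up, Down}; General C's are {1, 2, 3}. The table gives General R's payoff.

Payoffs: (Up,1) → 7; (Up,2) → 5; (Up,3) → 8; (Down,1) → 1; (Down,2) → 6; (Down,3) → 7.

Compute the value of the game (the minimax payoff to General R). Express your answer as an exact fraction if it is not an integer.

Row minima: Up → 5, Down → 1; maximin = 5.
Column maxima: 1 → 7, 2 → 6, 3 → 8; minimax = 6.
5 ≠ 6, so there is no saddle point; optimal play is mixed.
3 is strictly dominated by 1 (it gives General R strictly more in every row), so General C never plays it.
On the remaining 2×2 (Up, Down vs 1, 2):
Let General R play Up with probability p. Expected payoff against 1: 7p + 1(1−p) = 6p + 1; against 2: 5p + 6(1−p) = −p + 6.
Setting these equal: 6p + 1 = −p + 6 ⇒ 7p = 5 ⇒ p = 5/7, and the value is (6)·(5/7) + 1 = 37/7.
For General C: with q = P(1), equating Up's and Down's payoffs gives 2q + 5 = −5q + 6 ⇒ q = 1/7.

37/7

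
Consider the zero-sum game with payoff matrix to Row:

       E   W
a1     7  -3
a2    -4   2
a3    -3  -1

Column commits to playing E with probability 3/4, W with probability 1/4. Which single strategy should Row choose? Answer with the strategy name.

Expected payoff of a1: (3/4)·7 + (1/4)·(-3) = 9/2.
Expected payoff of a2: (3/4)·(-4) + (1/4)·2 = -5/2.
Expected payoff of a3: (3/4)·(-3) + (1/4)·(-1) = -5/2.
The largest is 9/2, so Row's best response is a1.

a1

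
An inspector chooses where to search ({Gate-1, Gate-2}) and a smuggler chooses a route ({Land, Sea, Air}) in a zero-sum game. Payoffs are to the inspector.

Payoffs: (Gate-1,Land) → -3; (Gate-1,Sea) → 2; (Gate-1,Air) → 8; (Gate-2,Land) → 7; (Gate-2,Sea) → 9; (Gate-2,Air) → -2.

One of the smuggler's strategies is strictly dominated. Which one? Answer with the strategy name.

Land holds the inspector's payoff strictly below Sea in every row: -3 < 2, 7 < 9.
So Sea is strictly dominated for the smuggler.

Sea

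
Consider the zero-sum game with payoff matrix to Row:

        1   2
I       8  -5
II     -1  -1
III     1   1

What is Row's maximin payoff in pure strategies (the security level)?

Row minima: I → -5, II → -1, III → 1.
The best of these is 1.

1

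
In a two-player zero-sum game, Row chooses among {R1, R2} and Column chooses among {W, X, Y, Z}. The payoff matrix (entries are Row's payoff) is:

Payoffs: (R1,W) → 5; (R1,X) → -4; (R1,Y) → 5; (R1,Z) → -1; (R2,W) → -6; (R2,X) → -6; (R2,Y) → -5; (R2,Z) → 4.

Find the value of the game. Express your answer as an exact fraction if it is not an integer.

Row minima: R1 → -4, R2 → -6; maximin = -4.
Column maxima: W → 5, X → -4, Y → 5, Z → 4; minimax = -4.
Since maximin = minimax = -4, there is a saddle point and the value is -4.

-4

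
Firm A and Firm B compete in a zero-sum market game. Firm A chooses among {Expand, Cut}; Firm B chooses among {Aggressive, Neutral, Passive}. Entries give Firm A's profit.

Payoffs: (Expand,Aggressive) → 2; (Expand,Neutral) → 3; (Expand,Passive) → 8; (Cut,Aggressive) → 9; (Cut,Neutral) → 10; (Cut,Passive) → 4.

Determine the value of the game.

64/11

Row minima: Expand → 2, Cut → 4; maximin = 4.
Column maxima: Aggressive → 9, Neutral → 10, Passive → 8; minimax = 8.
4 ≠ 8, so there is no saddle point; optimal play is mixed.
Neutral is strictly dominated by Aggressive (it gives Firm A strictly more in every row), so Firm B never plays it.
On the remaining 2×2 (Expand, Cut vs Aggressive, Passive):
Let Firm A play Expand with probability p. Expected payoff against Aggressive: 2p + 9(1−p) = −7p + 9; against Passive: 8p + 4(1−p) = 4p + 4.
Setting these equal: −7p + 9 = 4p + 4 ⇒ −11p = -5 ⇒ p = 5/11, and the value is (-7)·(5/11) + 9 = 64/11.
For Firm B: with q = P(Aggressive), equating Expand's and Cut's payoffs gives −6q + 8 = 5q + 4 ⇒ q = 4/11.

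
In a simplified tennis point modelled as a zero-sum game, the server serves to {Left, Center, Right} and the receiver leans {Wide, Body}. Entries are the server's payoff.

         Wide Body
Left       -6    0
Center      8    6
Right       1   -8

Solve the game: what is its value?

Row minima: Left → -6, Center → 6, Right → -8; maximin = 6.
Column maxima: Wide → 8, Body → 6; minimax = 6.
Since maximin = minimax = 6, there is a saddle point and the value is 6.

6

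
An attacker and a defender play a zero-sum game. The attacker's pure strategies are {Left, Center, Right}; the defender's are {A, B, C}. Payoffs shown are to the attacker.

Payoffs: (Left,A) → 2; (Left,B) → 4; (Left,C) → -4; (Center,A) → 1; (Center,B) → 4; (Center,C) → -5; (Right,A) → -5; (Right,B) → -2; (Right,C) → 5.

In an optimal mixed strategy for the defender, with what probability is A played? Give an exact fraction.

Row minima: Left → -4, Center → -5, Right → -5; maximin = -4.
Column maxima: A → 2, B → 4, C → 5; minimax = 2.
-4 ≠ 2, so there is no saddle point; optimal play is mixed.
B is strictly dominated by A (it gives the attacker strictly more in every row), so the defender never plays it.
With B eliminated, Center is strictly dominated by Left (Left gives the attacker strictly more in every remaining column), so the attacker never plays it.
On the remaining 2×2 (Left, Right vs A, C):
Let the attacker play Left with probability p. Expected payoff against A: 2p + (-5)(1−p) = 7p − 5; against C: (-4)p + 5(1−p) = −9p + 5.
Setting these equal: 7p − 5 = −9p + 5 ⇒ 16p = 10 ⇒ p = 5/8, and the value is (7)·(5/8) − 5 = -5/8.
For the defender: with q = P(A), equating Left's and Right's payoffs gives 6q − 4 = −10q + 5 ⇒ q = 9/16.

9/16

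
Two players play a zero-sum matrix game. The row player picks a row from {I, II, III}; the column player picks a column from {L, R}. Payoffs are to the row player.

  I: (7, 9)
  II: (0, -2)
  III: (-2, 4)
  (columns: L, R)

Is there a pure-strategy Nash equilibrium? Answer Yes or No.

Yes

Row minima: I → 7, II → -2, III → -2; maximin = 7.
Column maxima: L → 7, R → 9; minimax = 7.
maximin = minimax = 7, so a saddle point exists.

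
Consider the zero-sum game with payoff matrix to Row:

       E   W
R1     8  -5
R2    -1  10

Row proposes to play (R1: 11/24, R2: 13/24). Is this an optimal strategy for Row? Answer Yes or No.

Against E this mix gives (11/24)·8 + (13/24)·(-1) = 25/8.
Against W this mix gives (11/24)·(-5) + (13/24)·10 = 25/8.
All of Column's active replies (E, W) yield 25/8, and no column does worse for Row. The mix makes Column indifferent and guarantees 25/8, so it is optimal.

Yes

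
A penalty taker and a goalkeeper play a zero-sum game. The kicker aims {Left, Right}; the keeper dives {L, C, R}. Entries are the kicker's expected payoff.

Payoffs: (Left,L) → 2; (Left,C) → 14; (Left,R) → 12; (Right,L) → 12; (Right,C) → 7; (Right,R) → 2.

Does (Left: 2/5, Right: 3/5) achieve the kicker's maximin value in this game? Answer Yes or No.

Against L this mix gives (2/5)·2 + (3/5)·12 = 8.
Against C this mix gives (2/5)·14 + (3/5)·7 = 49/5.
Against R this mix gives (2/5)·12 + (3/5)·2 = 6.
The keeper will play R, holding the kicker to 6. Shifting weight toward the row that does better against R would raise this floor (the equalizing mix achieves 7 against both R and L), so the proposed strategy is not optimal.

No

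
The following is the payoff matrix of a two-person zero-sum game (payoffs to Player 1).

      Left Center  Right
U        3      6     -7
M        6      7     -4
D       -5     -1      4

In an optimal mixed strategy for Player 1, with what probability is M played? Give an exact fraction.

Row minima: U → -7, M → -4, D → -5; maximin = -4.
Column maxima: Left → 6, Center → 7, Right → 4; minimax = 4.
-4 ≠ 4, so there is no saddle point; optimal play is mixed.
U is strictly dominated by M, so Player 1 never plays it.
Center is strictly dominated by Left (it gives Player 1 strictly more in every row), so Player 2 never plays it.
On the remaining 2×2 (M, D vs Left, Right):
Let Player 1 play M with probability p. Expected payoff against Left: 6p + (-5)(1−p) = 11p − 5; against Right: (-4)p + 4(1−p) = −8p + 4.
Setting these equal: 11p − 5 = −8p + 4 ⇒ 19p = 9 ⇒ p = 9/19, and the value is (11)·(9/19) − 5 = 4/19.
For Player 2: with q = P(Left), equating M's and D's payoffs gives 10q − 4 = −9q + 4 ⇒ q = 8/19.

9/19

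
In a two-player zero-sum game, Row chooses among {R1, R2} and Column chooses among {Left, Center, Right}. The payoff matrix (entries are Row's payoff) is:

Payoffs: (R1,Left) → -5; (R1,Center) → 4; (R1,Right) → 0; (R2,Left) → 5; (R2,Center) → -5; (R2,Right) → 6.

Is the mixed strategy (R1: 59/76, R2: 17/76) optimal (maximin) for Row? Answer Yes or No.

No

Against Left this mix gives (59/76)·(-5) + (17/76)·5 = -105/38.
Against Center this mix gives (59/76)·4 + (17/76)·(-5) = 151/76.
Against Right this mix gives (59/76)·0 + (17/76)·6 = 51/38.
Column will play Left, holding Row to -105/38. Shifting weight toward the row that does better against Left would raise this floor (the equalizing mix achieves -5/19 against both Left and Center), so the proposed strategy is not optimal.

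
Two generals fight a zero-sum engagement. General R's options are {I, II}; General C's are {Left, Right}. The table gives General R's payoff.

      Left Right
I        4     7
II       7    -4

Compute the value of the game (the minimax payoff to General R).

65/14

Row minima: I → 4, II → -4; maximin = 4.
Column maxima: Left → 7, Right → 7; minimax = 7.
4 ≠ 7, so there is no saddle point; optimal play is mixed.
Let General R play I with probability p. Expected payoff against Left: 4p + 7(1−p) = −3p + 7; against Right: 7p + (-4)(1−p) = 11p − 4.
Setting these equal: −3p + 7 = 11p − 4 ⇒ −14p = -11 ⇒ p = 11/14, and the value is (-3)·(11/14) + 7 = 65/14.
For General C: with q = P(Left), equating I's and II's payoffs gives −3q + 7 = 11q − 4 ⇒ q = 11/14.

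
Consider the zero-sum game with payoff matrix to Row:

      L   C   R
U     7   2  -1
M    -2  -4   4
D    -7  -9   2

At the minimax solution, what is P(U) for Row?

8/11

Row minima: U → -1, M → -4, D → -9; maximin = -1.
Column maxima: L → 7, C → 2, R → 4; minimax = 2.
-1 ≠ 2, so there is no saddle point; optimal play is mixed.
D is strictly dominated by M, so Row never plays it.
L is strictly dominated by C (it gives Row strictly more in every row), so Column never plays it.
On the remaining 2×2 (U, M vs C, R):
Let Row play U with probability p. Expected payoff against C: 2p + (-4)(1−p) = 6p − 4; against R: (-1)p + 4(1−p) = −5p + 4.
Setting these equal: 6p − 4 = −5p + 4 ⇒ 11p = 8 ⇒ p = 8/11, and the value is (6)·(8/11) − 4 = 4/11.
For Column: with q = P(C), equating U's and M's payoffs gives 3q − 1 = −8q + 4 ⇒ q = 5/11.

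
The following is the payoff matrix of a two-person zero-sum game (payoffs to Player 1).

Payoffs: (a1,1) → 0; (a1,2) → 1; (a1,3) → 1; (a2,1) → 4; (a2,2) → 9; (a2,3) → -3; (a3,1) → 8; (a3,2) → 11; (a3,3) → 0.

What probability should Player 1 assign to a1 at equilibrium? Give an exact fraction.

8/9

Row minima: a1 → 0, a2 → -3, a3 → 0; maximin = 0.
Column maxima: 1 → 8, 2 → 11, 3 → 1; minimax = 1.
0 ≠ 1, so there is no saddle point; optimal play is mixed.
a2 is strictly dominated by a3, so Player 1 never plays it.
2 is strictly dominated by 1 (it gives Player 1 strictly more in every row), so Player 2 never plays it.
On the remaining 2×2 (a1, a3 vs 1, 3):
Let Player 1 play a1 with probability p. Expected payoff against 1: 0p + 8(1−p) = −8p + 8; against 3: 1p + 0(1−p) = p.
Setting these equal: −8p + 8 = p ⇒ −9p = -8 ⇒ p = 8/9, and the value is (-8)·(8/9) + 8 = 8/9.
For Player 2: with q = P(1), equating a1's and a3's payoffs gives −q + 1 = 8q ⇒ q = 1/9.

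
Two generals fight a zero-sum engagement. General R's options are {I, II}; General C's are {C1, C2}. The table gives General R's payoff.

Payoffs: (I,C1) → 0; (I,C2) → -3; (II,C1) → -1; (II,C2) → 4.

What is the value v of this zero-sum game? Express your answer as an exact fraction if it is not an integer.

Row minima: I → -3, II → -1; maximin = -1.
Column maxima: C1 → 0, C2 → 4; minimax = 0.
-1 ≠ 0, so there is no saddle point; optimal play is mixed.
Let General R play I with probability p. Expected payoff against C1: 0p + (-1)(1−p) = p − 1; against C2: (-3)p + 4(1−p) = −7p + 4.
Setting these equal: p − 1 = −7p + 4 ⇒ 8p = 5 ⇒ p = 5/8, and the value is (1)·(5/8) − 1 = -3/8.
For General C: with q = P(C1), equating I's and II's payoffs gives 3q − 3 = −5q + 4 ⇒ q = 7/8.

-3/8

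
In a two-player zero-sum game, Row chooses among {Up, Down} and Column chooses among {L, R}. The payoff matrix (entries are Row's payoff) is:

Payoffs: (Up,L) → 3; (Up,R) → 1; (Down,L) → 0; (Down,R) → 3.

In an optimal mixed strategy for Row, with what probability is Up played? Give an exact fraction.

3/5

Row minima: Up → 1, Down → 0; maximin = 1.
Column maxima: L → 3, R → 3; minimax = 3.
1 ≠ 3, so there is no saddle point; optimal play is mixed.
Let Row play Up with probability p. Expected payoff against L: 3p + 0(1−p) = 3p; against R: 1p + 3(1−p) = −2p + 3.
Setting these equal: 3p = −2p + 3 ⇒ 5p = 3 ⇒ p = 3/5, and the value is (3)·(3/5) = 9/5.
For Column: with q = P(L), equating Up's and Down's payoffs gives 2q + 1 = −3q + 3 ⇒ q = 2/5.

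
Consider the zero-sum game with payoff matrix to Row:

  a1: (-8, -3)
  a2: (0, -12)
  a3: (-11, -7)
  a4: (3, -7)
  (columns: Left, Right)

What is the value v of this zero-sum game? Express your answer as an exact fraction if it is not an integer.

Row minima: a1 → -8, a2 → -12, a3 → -11, a4 → -7; maximin = -7.
Column maxima: Left → 3, Right → -3; minimax = -3.
-7 ≠ -3, so there is no saddle point; optimal play is mixed.
a2 is strictly dominated by a4, so Row never plays it.
a3 is strictly dominated by a1, so Row never plays it.
On the remaining 2×2 (a1, a4 vs Left, Right):
Let Row play a1 with probability p. Expected payoff against Left: (-8)p + 3(1−p) = −11p + 3; against Right: (-3)p + (-7)(1−p) = 4p − 7.
Setting these equal: −11p + 3 = 4p − 7 ⇒ −15p = -10 ⇒ p = 2/3, and the value is (-11)·(2/3) + 3 = -13/3.
For Column: with q = P(Left), equating a1's and a4's payoffs gives −5q − 3 = 10q − 7 ⇒ q = 4/15.

-13/3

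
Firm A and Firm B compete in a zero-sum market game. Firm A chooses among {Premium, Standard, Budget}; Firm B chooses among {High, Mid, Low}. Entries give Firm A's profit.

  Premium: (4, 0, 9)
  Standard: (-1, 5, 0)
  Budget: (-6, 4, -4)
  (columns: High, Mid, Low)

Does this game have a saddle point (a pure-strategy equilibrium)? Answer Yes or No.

No

Row minima: Premium → 0, Standard → -1, Budget → -6; maximin = 0.
Column maxima: High → 4, Mid → 5, Low → 9; minimax = 4.
0 ≠ 4, so no pure-strategy equilibrium exists.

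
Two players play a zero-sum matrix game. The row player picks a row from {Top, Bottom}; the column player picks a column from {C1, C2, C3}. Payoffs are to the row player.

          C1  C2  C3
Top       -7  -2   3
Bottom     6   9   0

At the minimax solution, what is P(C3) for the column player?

Row minima: Top → -7, Bottom → 0; maximin = 0.
Column maxima: C1 → 6, C2 → 9, C3 → 3; minimax = 3.
0 ≠ 3, so there is no saddle point; optimal play is mixed.
C2 is strictly dominated by C1 (it gives the row player strictly more in every row), so the column player never plays it.
On the remaining 2×2 (Top, Bottom vs C1, C3):
Let the row player play Top with probability p. Expected payoff against C1: (-7)p + 6(1−p) = −13p + 6; against C3: 3p + 0(1−p) = 3p.
Setting these equal: −13p + 6 = 3p ⇒ −16p = -6 ⇒ p = 3/8, and the value is (-13)·(3/8) + 6 = 9/8.
For the column player: with q = P(C1), equating Top's and Bottom's payoffs gives −10q + 3 = 6q ⇒ q = 3/16.

13/16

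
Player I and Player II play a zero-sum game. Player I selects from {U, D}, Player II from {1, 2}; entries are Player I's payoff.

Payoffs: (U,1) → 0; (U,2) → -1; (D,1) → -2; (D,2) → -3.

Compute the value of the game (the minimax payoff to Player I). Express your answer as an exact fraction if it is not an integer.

Row minima: U → -1, D → -3; maximin = -1.
Column maxima: 1 → 0, 2 → -1; minimax = -1.
Since maximin = minimax = -1, there is a saddle point and the value is -1.

-1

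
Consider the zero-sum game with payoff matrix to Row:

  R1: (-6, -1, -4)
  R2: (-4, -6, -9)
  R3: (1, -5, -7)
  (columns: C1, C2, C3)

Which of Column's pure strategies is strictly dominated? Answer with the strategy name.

C2

C3 holds Row's payoff strictly below C2 in every row: -4 < -1, -9 < -6, -7 < -5.
So C2 is strictly dominated for Column.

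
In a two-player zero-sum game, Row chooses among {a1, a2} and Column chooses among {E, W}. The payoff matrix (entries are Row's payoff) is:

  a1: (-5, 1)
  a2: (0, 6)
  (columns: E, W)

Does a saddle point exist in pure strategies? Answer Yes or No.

Row minima: a1 → -5, a2 → 0; maximin = 0.
Column maxima: E → 0, W → 6; minimax = 0.
maximin = minimax = 0, so a saddle point exists.

Yes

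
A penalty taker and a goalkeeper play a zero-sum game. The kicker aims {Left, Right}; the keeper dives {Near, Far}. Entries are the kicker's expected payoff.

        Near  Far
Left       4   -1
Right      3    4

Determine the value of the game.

19/6

Row minima: Left → -1, Right → 3; maximin = 3.
Column maxima: Near → 4, Far → 4; minimax = 4.
3 ≠ 4, so there is no saddle point; optimal play is mixed.
Let the kicker play Left with probability p. Expected payoff against Near: 4p + 3(1−p) = p + 3; against Far: (-1)p + 4(1−p) = −5p + 4.
Setting these equal: p + 3 = −5p + 4 ⇒ 6p = 1 ⇒ p = 1/6, and the value is (1)·(1/6) + 3 = 19/6.
For the keeper: with q = P(Near), equating Left's and Right's payoffs gives 5q − 1 = −q + 4 ⇒ q = 5/6.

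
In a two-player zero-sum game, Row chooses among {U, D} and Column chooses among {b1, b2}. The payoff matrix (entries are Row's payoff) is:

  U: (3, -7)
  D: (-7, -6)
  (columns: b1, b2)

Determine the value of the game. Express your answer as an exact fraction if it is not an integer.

-67/11

Row minima: U → -7, D → -7; maximin = -7.
Column maxima: b1 → 3, b2 → -6; minimax = -6.
-7 ≠ -6, so there is no saddle point; optimal play is mixed.
Let Row play U with probability p. Expected payoff against b1: 3p + (-7)(1−p) = 10p − 7; against b2: (-7)p + (-6)(1−p) = −p − 6.
Setting these equal: 10p − 7 = −p − 6 ⇒ 11p = 1 ⇒ p = 1/11, and the value is (10)·(1/11) − 7 = -67/11.
For Column: with q = P(b1), equating U's and D's payoffs gives 10q − 7 = −q − 6 ⇒ q = 1/11.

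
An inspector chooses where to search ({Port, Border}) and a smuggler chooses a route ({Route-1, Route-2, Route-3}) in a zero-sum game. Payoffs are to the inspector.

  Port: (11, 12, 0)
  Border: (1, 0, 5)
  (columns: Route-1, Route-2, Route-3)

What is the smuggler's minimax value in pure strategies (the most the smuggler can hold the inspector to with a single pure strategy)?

Column maxima: Route-1 → 11, Route-2 → 12, Route-3 → 5.
The smallest of these is 5.

5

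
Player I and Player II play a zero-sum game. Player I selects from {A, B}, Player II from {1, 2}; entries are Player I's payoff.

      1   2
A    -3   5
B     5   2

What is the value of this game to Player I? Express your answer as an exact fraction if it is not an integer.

31/11

Row minima: A → -3, B → 2; maximin = 2.
Column maxima: 1 → 5, 2 → 5; minimax = 5.
2 ≠ 5, so there is no saddle point; optimal play is mixed.
Let Player I play A with probability p. Expected payoff against 1: (-3)p + 5(1−p) = −8p + 5; against 2: 5p + 2(1−p) = 3p + 2.
Setting these equal: −8p + 5 = 3p + 2 ⇒ −11p = -3 ⇒ p = 3/11, and the value is (-8)·(3/11) + 5 = 31/11.
For Player II: with q = P(1), equating A's and B's payoffs gives −8q + 5 = 3q + 2 ⇒ q = 3/11.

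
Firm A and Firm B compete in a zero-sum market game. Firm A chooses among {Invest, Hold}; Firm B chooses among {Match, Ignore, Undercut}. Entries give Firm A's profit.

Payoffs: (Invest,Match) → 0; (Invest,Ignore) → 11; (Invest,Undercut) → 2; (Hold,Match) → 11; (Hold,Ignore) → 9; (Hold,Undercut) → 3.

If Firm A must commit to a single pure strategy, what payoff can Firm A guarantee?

Row minima: Invest → 0, Hold → 3.
The best of these is 3.

3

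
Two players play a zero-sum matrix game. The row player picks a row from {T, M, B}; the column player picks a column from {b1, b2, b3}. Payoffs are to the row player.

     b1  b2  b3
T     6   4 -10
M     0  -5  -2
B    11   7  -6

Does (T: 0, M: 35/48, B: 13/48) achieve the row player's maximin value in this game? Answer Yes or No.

Against b1 this mix gives (35/48)·0 + (13/48)·11 = 143/48.
Against b2 this mix gives (35/48)·(-5) + (13/48)·7 = -7/4.
Against b3 this mix gives (35/48)·(-2) + (13/48)·(-6) = -37/12.
The column player will play b3, holding the row player to -37/12. Shifting weight toward the row that does better against b3 would raise this floor (the equalizing mix achieves -11/4 against both b3 and b2), so the proposed strategy is not optimal.

No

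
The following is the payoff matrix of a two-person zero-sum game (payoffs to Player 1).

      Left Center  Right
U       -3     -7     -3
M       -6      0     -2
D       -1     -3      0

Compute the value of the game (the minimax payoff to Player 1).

-9/4

Row minima: U → -7, M → -6, D → -3; maximin = -3.
Column maxima: Left → -1, Center → 0, Right → 0; minimax = -1.
-3 ≠ -1, so there is no saddle point; optimal play is mixed.
U is strictly dominated by D, so Player 1 never plays it.
With U eliminated, Right is strictly dominated by Left (it gives Player 1 strictly more in every remaining row), so Player 2 never plays it.
On the remaining 2×2 (M, D vs Left, Center):
Let Player 1 play M with probability p. Expected payoff against Left: (-6)p + (-1)(1−p) = −5p − 1; against Center: 0p + (-3)(1−p) = 3p − 3.
Setting these equal: −5p − 1 = 3p − 3 ⇒ −8p = -2 ⇒ p = 1/4, and the value is (-5)·(1/4) − 1 = -9/4.
For Player 2: with q = P(Left), equating M's and D's payoffs gives −6q = 2q − 3 ⇒ q = 3/8.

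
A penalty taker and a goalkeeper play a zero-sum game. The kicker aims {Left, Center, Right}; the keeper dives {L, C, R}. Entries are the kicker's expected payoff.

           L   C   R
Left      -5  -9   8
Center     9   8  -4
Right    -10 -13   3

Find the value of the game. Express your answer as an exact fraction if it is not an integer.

Row minima: Left → -9, Center → -4, Right → -13; maximin = -4.
Column maxima: L → 9, C → 8, R → 8; minimax = 8.
-4 ≠ 8, so there is no saddle point; optimal play is mixed.
Right is strictly dominated by Left, so the kicker never plays it.
L is strictly dominated by C (it gives the kicker strictly more in every row), so the keeper never plays it.
On the remaining 2×2 (Left, Center vs C, R):
Let the kicker play Left with probability p. Expected payoff against C: (-9)p + 8(1−p) = −17p + 8; against R: 8p + (-4)(1−p) = 12p − 4.
Setting these equal: −17p + 8 = 12p − 4 ⇒ −29p = -12 ⇒ p = 12/29, and the value is (-17)·(12/29) + 8 = 28/29.
For the keeper: with q = P(C), equating Left's and Center's payoffs gives −17q + 8 = 12q − 4 ⇒ q = 12/29.

28/29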